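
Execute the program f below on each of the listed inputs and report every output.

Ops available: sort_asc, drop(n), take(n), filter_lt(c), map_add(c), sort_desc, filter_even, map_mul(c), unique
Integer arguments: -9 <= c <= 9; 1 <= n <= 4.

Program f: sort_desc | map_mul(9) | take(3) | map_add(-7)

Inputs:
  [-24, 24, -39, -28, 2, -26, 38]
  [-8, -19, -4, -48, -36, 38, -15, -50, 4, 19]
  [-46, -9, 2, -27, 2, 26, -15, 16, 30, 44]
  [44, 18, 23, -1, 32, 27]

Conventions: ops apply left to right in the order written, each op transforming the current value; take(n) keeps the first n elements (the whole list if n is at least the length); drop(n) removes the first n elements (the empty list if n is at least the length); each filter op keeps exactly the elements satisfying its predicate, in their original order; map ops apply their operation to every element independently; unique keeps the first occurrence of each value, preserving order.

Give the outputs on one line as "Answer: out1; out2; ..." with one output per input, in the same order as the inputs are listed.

Execution, op by op:
  [-24, 24, -39, -28, 2, -26, 38] -> [38, 24, 2, -24, -26, -28, -39] -> [342, 216, 18, -216, -234, -252, -351] -> [342, 216, 18] -> [335, 209, 11]
  [-8, -19, -4, -48, -36, 38, -15, -50, 4, 19] -> [38, 19, 4, -4, -8, -15, -19, -36, -48, -50] -> [342, 171, 36, -36, -72, -135, -171, -324, -432, -450] -> [342, 171, 36] -> [335, 164, 29]
  [-46, -9, 2, -27, 2, 26, -15, 16, 30, 44] -> [44, 30, 26, 16, 2, 2, -9, -15, -27, -46] -> [396, 270, 234, 144, 18, 18, -81, -135, -243, -414] -> [396, 270, 234] -> [389, 263, 227]
  [44, 18, 23, -1, 32, 27] -> [44, 32, 27, 23, 18, -1] -> [396, 288, 243, 207, 162, -9] -> [396, 288, 243] -> [389, 281, 236]

[335, 209, 11]; [335, 164, 29]; [389, 263, 227]; [389, 281, 236]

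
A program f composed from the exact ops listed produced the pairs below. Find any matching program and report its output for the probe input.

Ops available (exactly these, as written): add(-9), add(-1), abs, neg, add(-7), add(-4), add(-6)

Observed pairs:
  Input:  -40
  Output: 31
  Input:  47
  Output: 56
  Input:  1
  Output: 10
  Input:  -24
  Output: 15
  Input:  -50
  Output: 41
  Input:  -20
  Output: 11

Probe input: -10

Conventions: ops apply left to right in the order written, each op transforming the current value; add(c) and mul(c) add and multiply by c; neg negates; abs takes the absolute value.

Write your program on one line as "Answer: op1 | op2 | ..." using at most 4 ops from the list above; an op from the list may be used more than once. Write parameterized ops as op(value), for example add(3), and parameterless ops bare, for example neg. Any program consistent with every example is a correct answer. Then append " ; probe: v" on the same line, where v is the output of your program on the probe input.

neg | add(-9) | abs ; probe: 1

Check, running the answer program on each example:
  -40 -> 40 -> 31 -> 31
  47 -> -47 -> -56 -> 56
  1 -> -1 -> -10 -> 10
  -24 -> 24 -> 15 -> 15
  -50 -> 50 -> 41 -> 41
  -20 -> 20 -> 11 -> 11
  probe: -10 -> 10 -> 1 -> 1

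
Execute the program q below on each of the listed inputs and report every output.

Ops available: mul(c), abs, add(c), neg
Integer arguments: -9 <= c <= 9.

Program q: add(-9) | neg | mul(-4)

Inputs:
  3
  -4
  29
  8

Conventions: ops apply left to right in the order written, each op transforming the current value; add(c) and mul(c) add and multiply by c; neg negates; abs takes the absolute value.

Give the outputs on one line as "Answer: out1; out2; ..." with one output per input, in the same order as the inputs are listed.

-24; -52; 80; -4

Execution, op by op:
  3 -> -6 -> 6 -> -24
  -4 -> -13 -> 13 -> -52
  29 -> 20 -> -20 -> 80
  8 -> -1 -> 1 -> -4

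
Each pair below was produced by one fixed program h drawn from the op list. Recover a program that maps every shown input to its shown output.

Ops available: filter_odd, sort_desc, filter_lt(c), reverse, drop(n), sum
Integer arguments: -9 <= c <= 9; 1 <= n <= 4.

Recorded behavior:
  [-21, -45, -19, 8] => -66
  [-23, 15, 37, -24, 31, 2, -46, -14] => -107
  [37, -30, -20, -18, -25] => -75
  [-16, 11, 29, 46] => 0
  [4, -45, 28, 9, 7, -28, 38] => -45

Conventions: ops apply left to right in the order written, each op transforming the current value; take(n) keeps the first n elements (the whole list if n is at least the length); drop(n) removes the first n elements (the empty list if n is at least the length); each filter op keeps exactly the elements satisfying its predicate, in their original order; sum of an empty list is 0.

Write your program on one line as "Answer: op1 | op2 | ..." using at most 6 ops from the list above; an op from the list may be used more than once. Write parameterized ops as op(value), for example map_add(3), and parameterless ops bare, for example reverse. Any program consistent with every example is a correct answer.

reverse | sort_desc | filter_lt(4) | drop(1) | reverse | sum

Check, running the answer program on each example:
  [-21, -45, -19, 8] -> [8, -19, -45, -21] -> [8, -19, -21, -45] -> [-19, -21, -45] -> [-21, -45] -> [-45, -21] -> -66
  [-23, 15, 37, -24, 31, 2, -46, -14] -> [-14, -46, 2, 31, -24, 37, 15, -23] -> [37, 31, 15, 2, -14, -23, -24, -46] -> [2, -14, -23, -24, -46] -> [-14, -23, -24, -46] -> [-46, -24, -23, -14] -> -107
  [37, -30, -20, -18, -25] -> [-25, -18, -20, -30, 37] -> [37, -18, -20, -25, -30] -> [-18, -20, -25, -30] -> [-20, -25, -30] -> [-30, -25, -20] -> -75
  [-16, 11, 29, 46] -> [46, 29, 11, -16] -> [46, 29, 11, -16] -> [-16] -> [] -> [] -> 0
  [4, -45, 28, 9, 7, -28, 38] -> [38, -28, 7, 9, 28, -45, 4] -> [38, 28, 9, 7, 4, -28, -45] -> [-28, -45] -> [-45] -> [-45] -> -45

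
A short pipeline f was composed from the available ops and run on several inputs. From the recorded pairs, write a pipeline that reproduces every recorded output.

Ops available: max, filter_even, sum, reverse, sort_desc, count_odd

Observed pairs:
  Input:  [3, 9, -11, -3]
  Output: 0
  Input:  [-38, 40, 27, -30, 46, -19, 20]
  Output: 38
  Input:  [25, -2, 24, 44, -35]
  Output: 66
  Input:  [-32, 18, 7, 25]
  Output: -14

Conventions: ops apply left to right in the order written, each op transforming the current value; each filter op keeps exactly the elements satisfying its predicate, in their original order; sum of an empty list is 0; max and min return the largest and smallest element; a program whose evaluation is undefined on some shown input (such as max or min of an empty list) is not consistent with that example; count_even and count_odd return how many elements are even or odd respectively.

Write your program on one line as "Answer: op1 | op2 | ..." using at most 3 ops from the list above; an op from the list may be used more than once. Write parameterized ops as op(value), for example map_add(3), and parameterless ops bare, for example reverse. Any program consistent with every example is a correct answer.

filter_even | sort_desc | sum

Check, running the answer program on each example:
  [3, 9, -11, -3] -> [] -> [] -> 0
  [-38, 40, 27, -30, 46, -19, 20] -> [-38, 40, -30, 46, 20] -> [46, 40, 20, -30, -38] -> 38
  [25, -2, 24, 44, -35] -> [-2, 24, 44] -> [44, 24, -2] -> 66
  [-32, 18, 7, 25] -> [-32, 18] -> [18, -32] -> -14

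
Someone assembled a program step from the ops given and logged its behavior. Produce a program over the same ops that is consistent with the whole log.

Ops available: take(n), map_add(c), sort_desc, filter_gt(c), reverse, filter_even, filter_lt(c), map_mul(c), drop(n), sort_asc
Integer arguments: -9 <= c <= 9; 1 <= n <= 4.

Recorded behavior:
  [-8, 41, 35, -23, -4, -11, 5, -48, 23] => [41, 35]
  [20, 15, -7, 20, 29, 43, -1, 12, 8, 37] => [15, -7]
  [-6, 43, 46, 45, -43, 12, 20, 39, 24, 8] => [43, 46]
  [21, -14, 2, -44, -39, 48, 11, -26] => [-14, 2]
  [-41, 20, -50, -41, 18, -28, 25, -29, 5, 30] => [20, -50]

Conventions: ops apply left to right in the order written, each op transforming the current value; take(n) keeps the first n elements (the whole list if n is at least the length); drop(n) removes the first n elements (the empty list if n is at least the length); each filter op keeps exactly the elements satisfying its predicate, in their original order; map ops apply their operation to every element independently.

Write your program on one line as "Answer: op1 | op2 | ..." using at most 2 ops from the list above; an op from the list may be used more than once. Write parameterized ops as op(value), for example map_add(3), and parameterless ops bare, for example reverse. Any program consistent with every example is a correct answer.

take(3) | drop(1)

Check, running the answer program on each example:
  [-8, 41, 35, -23, -4, -11, 5, -48, 23] -> [-8, 41, 35] -> [41, 35]
  [20, 15, -7, 20, 29, 43, -1, 12, 8, 37] -> [20, 15, -7] -> [15, -7]
  [-6, 43, 46, 45, -43, 12, 20, 39, 24, 8] -> [-6, 43, 46] -> [43, 46]
  [21, -14, 2, -44, -39, 48, 11, -26] -> [21, -14, 2] -> [-14, 2]
  [-41, 20, -50, -41, 18, -28, 25, -29, 5, 30] -> [-41, 20, -50] -> [20, -50]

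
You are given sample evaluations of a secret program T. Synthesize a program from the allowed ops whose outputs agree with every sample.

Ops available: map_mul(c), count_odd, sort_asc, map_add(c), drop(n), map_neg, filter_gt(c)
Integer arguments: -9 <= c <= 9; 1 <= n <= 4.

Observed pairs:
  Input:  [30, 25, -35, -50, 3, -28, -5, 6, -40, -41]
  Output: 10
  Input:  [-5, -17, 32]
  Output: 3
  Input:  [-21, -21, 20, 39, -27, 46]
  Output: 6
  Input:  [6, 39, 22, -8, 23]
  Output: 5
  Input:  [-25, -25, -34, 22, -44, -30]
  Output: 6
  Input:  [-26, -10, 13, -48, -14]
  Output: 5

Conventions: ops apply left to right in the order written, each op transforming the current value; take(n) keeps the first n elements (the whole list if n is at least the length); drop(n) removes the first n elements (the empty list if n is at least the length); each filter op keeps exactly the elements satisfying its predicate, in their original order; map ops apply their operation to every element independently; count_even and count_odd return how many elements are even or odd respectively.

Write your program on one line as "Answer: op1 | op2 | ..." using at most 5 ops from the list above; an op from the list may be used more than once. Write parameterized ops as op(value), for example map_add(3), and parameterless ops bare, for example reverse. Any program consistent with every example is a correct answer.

sort_asc | map_mul(2) | map_add(-3) | count_odd

Check, running the answer program on each example:
  [30, 25, -35, -50, 3, -28, -5, 6, -40, -41] -> [-50, -41, -40, -35, -28, -5, 3, 6, 25, 30] -> [-100, -82, -80, -70, -56, -10, 6, 12, 50, 60] -> [-103, -85, -83, -73, -59, -13, 3, 9, 47, 57] -> 10
  [-5, -17, 32] -> [-17, -5, 32] -> [-34, -10, 64] -> [-37, -13, 61] -> 3
  [-21, -21, 20, 39, -27, 46] -> [-27, -21, -21, 20, 39, 46] -> [-54, -42, -42, 40, 78, 92] -> [-57, -45, -45, 37, 75, 89] -> 6
  [6, 39, 22, -8, 23] -> [-8, 6, 22, 23, 39] -> [-16, 12, 44, 46, 78] -> [-19, 9, 41, 43, 75] -> 5
  [-25, -25, -34, 22, -44, -30] -> [-44, -34, -30, -25, -25, 22] -> [-88, -68, -60, -50, -50, 44] -> [-91, -71, -63, -53, -53, 41] -> 6
  [-26, -10, 13, -48, -14] -> [-48, -26, -14, -10, 13] -> [-96, -52, -28, -20, 26] -> [-99, -55, -31, -23, 23] -> 5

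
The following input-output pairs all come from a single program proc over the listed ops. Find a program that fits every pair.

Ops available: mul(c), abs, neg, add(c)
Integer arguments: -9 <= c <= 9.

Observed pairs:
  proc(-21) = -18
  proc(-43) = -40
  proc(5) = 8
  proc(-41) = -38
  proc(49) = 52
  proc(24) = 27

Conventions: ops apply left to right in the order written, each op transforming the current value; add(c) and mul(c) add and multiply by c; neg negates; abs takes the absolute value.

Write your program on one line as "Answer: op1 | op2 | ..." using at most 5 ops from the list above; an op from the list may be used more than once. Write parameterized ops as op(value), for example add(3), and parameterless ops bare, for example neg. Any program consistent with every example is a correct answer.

neg | add(2) | add(-5) | neg

Check, running the answer program on each example:
  -21 -> 21 -> 23 -> 18 -> -18
  -43 -> 43 -> 45 -> 40 -> -40
  5 -> -5 -> -3 -> -8 -> 8
  -41 -> 41 -> 43 -> 38 -> -38
  49 -> -49 -> -47 -> -52 -> 52
  24 -> -24 -> -22 -> -27 -> 27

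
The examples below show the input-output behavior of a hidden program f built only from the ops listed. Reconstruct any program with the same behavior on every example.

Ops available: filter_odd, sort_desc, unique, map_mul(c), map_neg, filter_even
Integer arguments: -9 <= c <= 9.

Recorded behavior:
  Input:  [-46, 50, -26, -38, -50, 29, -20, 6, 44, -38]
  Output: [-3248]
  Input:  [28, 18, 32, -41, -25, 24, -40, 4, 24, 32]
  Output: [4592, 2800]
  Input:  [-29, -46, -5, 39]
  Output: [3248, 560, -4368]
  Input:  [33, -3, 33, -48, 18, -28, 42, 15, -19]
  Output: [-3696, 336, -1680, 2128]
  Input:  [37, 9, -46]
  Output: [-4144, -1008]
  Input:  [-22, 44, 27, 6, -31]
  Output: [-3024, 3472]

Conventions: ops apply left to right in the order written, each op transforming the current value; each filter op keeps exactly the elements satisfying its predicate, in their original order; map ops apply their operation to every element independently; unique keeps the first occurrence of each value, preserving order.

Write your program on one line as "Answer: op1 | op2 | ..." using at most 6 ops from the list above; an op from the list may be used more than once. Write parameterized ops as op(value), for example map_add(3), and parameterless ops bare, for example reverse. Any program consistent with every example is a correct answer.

filter_odd | map_mul(-7) | unique | map_mul(-4) | map_mul(-4)

Check, running the answer program on each example:
  [-46, 50, -26, -38, -50, 29, -20, 6, 44, -38] -> [29] -> [-203] -> [-203] -> [812] -> [-3248]
  [28, 18, 32, -41, -25, 24, -40, 4, 24, 32] -> [-41, -25] -> [287, 175] -> [287, 175] -> [-1148, -700] -> [4592, 2800]
  [-29, -46, -5, 39] -> [-29, -5, 39] -> [203, 35, -273] -> [203, 35, -273] -> [-812, -140, 1092] -> [3248, 560, -4368]
  [33, -3, 33, -48, 18, -28, 42, 15, -19] -> [33, -3, 33, 15, -19] -> [-231, 21, -231, -105, 133] -> [-231, 21, -105, 133] -> [924, -84, 420, -532] -> [-3696, 336, -1680, 2128]
  [37, 9, -46] -> [37, 9] -> [-259, -63] -> [-259, -63] -> [1036, 252] -> [-4144, -1008]
  [-22, 44, 27, 6, -31] -> [27, -31] -> [-189, 217] -> [-189, 217] -> [756, -868] -> [-3024, 3472]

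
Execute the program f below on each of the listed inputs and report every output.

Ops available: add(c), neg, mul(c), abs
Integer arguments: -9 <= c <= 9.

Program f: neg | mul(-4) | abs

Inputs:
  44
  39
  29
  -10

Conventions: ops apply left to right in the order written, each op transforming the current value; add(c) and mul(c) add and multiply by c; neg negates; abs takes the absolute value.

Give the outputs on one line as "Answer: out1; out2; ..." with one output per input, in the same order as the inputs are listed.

Execution, op by op:
  44 -> -44 -> 176 -> 176
  39 -> -39 -> 156 -> 156
  29 -> -29 -> 116 -> 116
  -10 -> 10 -> -40 -> 40

176; 156; 116; 40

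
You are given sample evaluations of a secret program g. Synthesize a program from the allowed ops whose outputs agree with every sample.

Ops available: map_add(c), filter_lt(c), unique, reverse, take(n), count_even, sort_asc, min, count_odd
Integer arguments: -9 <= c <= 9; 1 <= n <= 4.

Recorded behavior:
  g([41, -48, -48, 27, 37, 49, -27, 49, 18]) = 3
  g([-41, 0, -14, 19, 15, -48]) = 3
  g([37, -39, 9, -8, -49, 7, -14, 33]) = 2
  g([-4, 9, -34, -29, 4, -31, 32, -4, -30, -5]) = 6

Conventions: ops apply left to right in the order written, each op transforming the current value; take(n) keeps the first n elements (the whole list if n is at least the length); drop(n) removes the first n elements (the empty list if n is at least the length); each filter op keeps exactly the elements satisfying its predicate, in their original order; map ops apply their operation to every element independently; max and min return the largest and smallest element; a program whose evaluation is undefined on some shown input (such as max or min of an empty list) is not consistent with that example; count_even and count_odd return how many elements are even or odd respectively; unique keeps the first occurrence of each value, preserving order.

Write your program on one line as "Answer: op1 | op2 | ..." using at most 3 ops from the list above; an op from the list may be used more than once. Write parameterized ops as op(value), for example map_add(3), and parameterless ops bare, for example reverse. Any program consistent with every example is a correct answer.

map_add(3) | sort_asc | count_odd

Check, running the answer program on each example:
  [41, -48, -48, 27, 37, 49, -27, 49, 18] -> [44, -45, -45, 30, 40, 52, -24, 52, 21] -> [-45, -45, -24, 21, 30, 40, 44, 52, 52] -> 3
  [-41, 0, -14, 19, 15, -48] -> [-38, 3, -11, 22, 18, -45] -> [-45, -38, -11, 3, 18, 22] -> 3
  [37, -39, 9, -8, -49, 7, -14, 33] -> [40, -36, 12, -5, -46, 10, -11, 36] -> [-46, -36, -11, -5, 10, 12, 36, 40] -> 2
  [-4, 9, -34, -29, 4, -31, 32, -4, -30, -5] -> [-1, 12, -31, -26, 7, -28, 35, -1, -27, -2] -> [-31, -28, -27, -26, -2, -1, -1, 7, 12, 35] -> 6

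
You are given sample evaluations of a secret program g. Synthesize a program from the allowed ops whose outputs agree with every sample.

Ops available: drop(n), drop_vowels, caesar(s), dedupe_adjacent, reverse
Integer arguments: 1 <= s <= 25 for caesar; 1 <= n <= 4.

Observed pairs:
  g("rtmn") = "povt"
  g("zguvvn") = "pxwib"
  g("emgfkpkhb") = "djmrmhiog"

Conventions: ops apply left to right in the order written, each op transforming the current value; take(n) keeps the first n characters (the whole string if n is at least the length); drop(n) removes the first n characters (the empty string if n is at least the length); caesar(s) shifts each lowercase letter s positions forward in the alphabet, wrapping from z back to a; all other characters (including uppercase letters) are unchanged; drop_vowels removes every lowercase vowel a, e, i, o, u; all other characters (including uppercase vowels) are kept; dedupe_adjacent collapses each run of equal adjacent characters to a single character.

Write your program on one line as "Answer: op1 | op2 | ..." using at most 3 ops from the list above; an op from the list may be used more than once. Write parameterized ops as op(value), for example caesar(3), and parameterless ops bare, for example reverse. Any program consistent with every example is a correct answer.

caesar(2) | dedupe_adjacent | reverse

Check, running the answer program on each example:
  "rtmn" -> "tvop" -> "tvop" -> "povt"
  "zguvvn" -> "biwxxp" -> "biwxp" -> "pxwib"
  "emgfkpkhb" -> "goihmrmjd" -> "goihmrmjd" -> "djmrmhiog"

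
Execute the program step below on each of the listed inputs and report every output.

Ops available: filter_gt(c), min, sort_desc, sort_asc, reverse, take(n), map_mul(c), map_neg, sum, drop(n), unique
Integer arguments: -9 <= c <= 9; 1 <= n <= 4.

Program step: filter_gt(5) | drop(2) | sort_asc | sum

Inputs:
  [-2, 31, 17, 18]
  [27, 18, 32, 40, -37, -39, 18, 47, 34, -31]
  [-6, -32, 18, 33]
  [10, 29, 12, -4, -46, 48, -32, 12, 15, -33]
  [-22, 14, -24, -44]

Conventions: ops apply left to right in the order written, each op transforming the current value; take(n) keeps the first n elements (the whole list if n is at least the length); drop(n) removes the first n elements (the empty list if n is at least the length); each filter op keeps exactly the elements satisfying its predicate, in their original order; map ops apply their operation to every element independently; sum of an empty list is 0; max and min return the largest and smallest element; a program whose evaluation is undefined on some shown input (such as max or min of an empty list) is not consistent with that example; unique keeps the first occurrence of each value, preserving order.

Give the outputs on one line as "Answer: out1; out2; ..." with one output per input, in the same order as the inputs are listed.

18; 171; 0; 87; 0

Execution, op by op:
  [-2, 31, 17, 18] -> [31, 17, 18] -> [18] -> [18] -> 18
  [27, 18, 32, 40, -37, -39, 18, 47, 34, -31] -> [27, 18, 32, 40, 18, 47, 34] -> [32, 40, 18, 47, 34] -> [18, 32, 34, 40, 47] -> 171
  [-6, -32, 18, 33] -> [18, 33] -> [] -> [] -> 0
  [10, 29, 12, -4, -46, 48, -32, 12, 15, -33] -> [10, 29, 12, 48, 12, 15] -> [12, 48, 12, 15] -> [12, 12, 15, 48] -> 87
  [-22, 14, -24, -44] -> [14] -> [] -> [] -> 0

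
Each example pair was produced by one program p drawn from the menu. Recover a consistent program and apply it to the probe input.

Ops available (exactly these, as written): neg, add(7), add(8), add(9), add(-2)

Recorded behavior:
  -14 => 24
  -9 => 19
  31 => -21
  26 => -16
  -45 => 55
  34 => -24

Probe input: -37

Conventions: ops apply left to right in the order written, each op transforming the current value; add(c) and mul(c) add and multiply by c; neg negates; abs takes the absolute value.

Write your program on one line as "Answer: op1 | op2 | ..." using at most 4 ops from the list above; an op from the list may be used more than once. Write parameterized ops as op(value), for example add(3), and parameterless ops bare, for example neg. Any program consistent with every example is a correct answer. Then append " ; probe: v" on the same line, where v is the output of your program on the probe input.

add(-2) | neg | add(8) ; probe: 47

Check, running the answer program on each example:
  -14 -> -16 -> 16 -> 24
  -9 -> -11 -> 11 -> 19
  31 -> 29 -> -29 -> -21
  26 -> 24 -> -24 -> -16
  -45 -> -47 -> 47 -> 55
  34 -> 32 -> -32 -> -24
  probe: -37 -> -39 -> 39 -> 47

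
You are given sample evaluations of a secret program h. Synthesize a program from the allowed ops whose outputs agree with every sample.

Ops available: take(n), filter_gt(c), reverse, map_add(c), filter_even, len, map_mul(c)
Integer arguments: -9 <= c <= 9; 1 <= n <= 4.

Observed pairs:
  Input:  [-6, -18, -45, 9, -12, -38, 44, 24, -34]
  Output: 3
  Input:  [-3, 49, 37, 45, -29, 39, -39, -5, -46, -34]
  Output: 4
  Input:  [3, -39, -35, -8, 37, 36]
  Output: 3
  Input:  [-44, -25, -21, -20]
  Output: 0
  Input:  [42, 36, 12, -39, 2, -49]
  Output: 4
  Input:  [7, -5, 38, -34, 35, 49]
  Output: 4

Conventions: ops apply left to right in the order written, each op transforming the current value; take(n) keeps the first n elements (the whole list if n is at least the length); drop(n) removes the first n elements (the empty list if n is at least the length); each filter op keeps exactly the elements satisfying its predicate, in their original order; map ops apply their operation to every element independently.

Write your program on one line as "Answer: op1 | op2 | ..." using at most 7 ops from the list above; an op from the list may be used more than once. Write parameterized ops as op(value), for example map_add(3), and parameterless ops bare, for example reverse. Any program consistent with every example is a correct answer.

filter_gt(-6) | map_add(1) | map_mul(5) | map_add(1) | filter_gt(0) | len

Check, running the answer program on each example:
  [-6, -18, -45, 9, -12, -38, 44, 24, -34] -> [9, 44, 24] -> [10, 45, 25] -> [50, 225, 125] -> [51, 226, 126] -> [51, 226, 126] -> 3
  [-3, 49, 37, 45, -29, 39, -39, -5, -46, -34] -> [-3, 49, 37, 45, 39, -5] -> [-2, 50, 38, 46, 40, -4] -> [-10, 250, 190, 230, 200, -20] -> [-9, 251, 191, 231, 201, -19] -> [251, 191, 231, 201] -> 4
  [3, -39, -35, -8, 37, 36] -> [3, 37, 36] -> [4, 38, 37] -> [20, 190, 185] -> [21, 191, 186] -> [21, 191, 186] -> 3
  [-44, -25, -21, -20] -> [] -> [] -> [] -> [] -> [] -> 0
  [42, 36, 12, -39, 2, -49] -> [42, 36, 12, 2] -> [43, 37, 13, 3] -> [215, 185, 65, 15] -> [216, 186, 66, 16] -> [216, 186, 66, 16] -> 4
  [7, -5, 38, -34, 35, 49] -> [7, -5, 38, 35, 49] -> [8, -4, 39, 36, 50] -> [40, -20, 195, 180, 250] -> [41, -19, 196, 181, 251] -> [41, 196, 181, 251] -> 4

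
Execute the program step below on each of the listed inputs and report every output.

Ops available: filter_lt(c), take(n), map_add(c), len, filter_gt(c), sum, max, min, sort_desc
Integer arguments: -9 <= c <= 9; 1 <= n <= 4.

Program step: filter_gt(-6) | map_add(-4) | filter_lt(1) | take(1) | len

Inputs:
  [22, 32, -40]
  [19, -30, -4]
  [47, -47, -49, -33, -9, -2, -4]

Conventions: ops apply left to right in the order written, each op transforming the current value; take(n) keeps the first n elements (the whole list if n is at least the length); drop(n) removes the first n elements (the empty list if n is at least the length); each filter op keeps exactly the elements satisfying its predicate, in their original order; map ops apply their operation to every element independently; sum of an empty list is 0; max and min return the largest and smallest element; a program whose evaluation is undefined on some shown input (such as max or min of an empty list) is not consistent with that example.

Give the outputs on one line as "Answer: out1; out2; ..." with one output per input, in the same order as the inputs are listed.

Execution, op by op:
  [22, 32, -40] -> [22, 32] -> [18, 28] -> [] -> [] -> 0
  [19, -30, -4] -> [19, -4] -> [15, -8] -> [-8] -> [-8] -> 1
  [47, -47, -49, -33, -9, -2, -4] -> [47, -2, -4] -> [43, -6, -8] -> [-6, -8] -> [-6] -> 1

0; 1; 1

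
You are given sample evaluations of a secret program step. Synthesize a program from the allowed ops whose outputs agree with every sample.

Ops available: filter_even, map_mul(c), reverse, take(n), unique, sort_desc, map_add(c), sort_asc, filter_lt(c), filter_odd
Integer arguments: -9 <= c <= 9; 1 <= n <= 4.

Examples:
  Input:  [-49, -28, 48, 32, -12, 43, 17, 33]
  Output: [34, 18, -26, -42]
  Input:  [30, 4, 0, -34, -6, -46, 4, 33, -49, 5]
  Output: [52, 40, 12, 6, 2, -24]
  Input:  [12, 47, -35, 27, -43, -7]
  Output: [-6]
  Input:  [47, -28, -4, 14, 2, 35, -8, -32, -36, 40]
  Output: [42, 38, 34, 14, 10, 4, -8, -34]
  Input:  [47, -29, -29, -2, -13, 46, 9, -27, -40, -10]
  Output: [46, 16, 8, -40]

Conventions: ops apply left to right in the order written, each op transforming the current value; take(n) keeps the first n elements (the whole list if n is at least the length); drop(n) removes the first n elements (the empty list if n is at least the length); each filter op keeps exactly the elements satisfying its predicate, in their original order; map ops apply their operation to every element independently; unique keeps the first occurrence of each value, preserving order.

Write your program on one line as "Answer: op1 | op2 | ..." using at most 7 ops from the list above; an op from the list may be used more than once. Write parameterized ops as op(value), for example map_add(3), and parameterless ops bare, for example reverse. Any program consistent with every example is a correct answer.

unique | map_mul(-1) | map_add(6) | filter_even | sort_asc | reverse

Check, running the answer program on each example:
  [-49, -28, 48, 32, -12, 43, 17, 33] -> [-49, -28, 48, 32, -12, 43, 17, 33] -> [49, 28, -48, -32, 12, -43, -17, -33] -> [55, 34, -42, -26, 18, -37, -11, -27] -> [34, -42, -26, 18] -> [-42, -26, 18, 34] -> [34, 18, -26, -42]
  [30, 4, 0, -34, -6, -46, 4, 33, -49, 5] -> [30, 4, 0, -34, -6, -46, 33, -49, 5] -> [-30, -4, 0, 34, 6, 46, -33, 49, -5] -> [-24, 2, 6, 40, 12, 52, -27, 55, 1] -> [-24, 2, 6, 40, 12, 52] -> [-24, 2, 6, 12, 40, 52] -> [52, 40, 12, 6, 2, -24]
  [12, 47, -35, 27, -43, -7] -> [12, 47, -35, 27, -43, -7] -> [-12, -47, 35, -27, 43, 7] -> [-6, -41, 41, -21, 49, 13] -> [-6] -> [-6] -> [-6]
  [47, -28, -4, 14, 2, 35, -8, -32, -36, 40] -> [47, -28, -4, 14, 2, 35, -8, -32, -36, 40] -> [-47, 28, 4, -14, -2, -35, 8, 32, 36, -40] -> [-41, 34, 10, -8, 4, -29, 14, 38, 42, -34] -> [34, 10, -8, 4, 14, 38, 42, -34] -> [-34, -8, 4, 10, 14, 34, 38, 42] -> [42, 38, 34, 14, 10, 4, -8, -34]
  [47, -29, -29, -2, -13, 46, 9, -27, -40, -10] -> [47, -29, -2, -13, 46, 9, -27, -40, -10] -> [-47, 29, 2, 13, -46, -9, 27, 40, 10] -> [-41, 35, 8, 19, -40, -3, 33, 46, 16] -> [8, -40, 46, 16] -> [-40, 8, 16, 46] -> [46, 16, 8, -40]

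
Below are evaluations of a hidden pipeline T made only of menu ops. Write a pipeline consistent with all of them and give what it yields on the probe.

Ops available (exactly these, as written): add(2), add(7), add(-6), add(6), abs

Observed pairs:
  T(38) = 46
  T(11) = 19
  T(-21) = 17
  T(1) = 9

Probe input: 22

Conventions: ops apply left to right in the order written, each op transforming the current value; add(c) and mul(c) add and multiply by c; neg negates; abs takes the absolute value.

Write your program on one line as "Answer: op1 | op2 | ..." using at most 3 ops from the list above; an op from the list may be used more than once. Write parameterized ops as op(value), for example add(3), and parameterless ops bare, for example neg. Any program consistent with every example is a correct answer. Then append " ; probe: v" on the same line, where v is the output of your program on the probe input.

add(6) | abs | add(2) ; probe: 30

Check, running the answer program on each example:
  38 -> 44 -> 44 -> 46
  11 -> 17 -> 17 -> 19
  -21 -> -15 -> 15 -> 17
  1 -> 7 -> 7 -> 9
  probe: 22 -> 28 -> 28 -> 30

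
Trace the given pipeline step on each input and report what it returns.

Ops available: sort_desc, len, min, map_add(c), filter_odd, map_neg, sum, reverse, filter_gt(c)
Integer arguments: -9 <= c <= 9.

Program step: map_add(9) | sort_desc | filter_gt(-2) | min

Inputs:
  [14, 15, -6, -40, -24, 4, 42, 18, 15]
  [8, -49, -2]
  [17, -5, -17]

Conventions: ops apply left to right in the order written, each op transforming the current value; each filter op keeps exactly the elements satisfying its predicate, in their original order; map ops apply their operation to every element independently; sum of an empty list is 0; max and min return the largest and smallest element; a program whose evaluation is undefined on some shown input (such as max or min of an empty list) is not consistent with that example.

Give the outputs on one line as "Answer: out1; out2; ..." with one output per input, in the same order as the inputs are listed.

3; 7; 4

Execution, op by op:
  [14, 15, -6, -40, -24, 4, 42, 18, 15] -> [23, 24, 3, -31, -15, 13, 51, 27, 24] -> [51, 27, 24, 24, 23, 13, 3, -15, -31] -> [51, 27, 24, 24, 23, 13, 3] -> 3
  [8, -49, -2] -> [17, -40, 7] -> [17, 7, -40] -> [17, 7] -> 7
  [17, -5, -17] -> [26, 4, -8] -> [26, 4, -8] -> [26, 4] -> 4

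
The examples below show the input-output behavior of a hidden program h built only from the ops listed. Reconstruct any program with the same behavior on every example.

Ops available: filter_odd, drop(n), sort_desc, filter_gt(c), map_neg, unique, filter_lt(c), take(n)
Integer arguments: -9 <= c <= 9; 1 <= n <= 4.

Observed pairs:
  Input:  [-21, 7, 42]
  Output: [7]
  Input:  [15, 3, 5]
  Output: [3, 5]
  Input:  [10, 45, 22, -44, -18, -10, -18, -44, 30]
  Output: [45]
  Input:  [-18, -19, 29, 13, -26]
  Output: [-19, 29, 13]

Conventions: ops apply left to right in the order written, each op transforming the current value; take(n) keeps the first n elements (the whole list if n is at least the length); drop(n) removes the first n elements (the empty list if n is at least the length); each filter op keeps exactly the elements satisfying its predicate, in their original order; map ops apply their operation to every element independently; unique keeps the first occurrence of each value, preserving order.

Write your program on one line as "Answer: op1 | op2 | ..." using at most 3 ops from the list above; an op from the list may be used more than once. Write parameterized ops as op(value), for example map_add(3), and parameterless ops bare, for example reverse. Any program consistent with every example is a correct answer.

drop(1) | unique | filter_odd

Check, running the answer program on each example:
  [-21, 7, 42] -> [7, 42] -> [7, 42] -> [7]
  [15, 3, 5] -> [3, 5] -> [3, 5] -> [3, 5]
  [10, 45, 22, -44, -18, -10, -18, -44, 30] -> [45, 22, -44, -18, -10, -18, -44, 30] -> [45, 22, -44, -18, -10, 30] -> [45]
  [-18, -19, 29, 13, -26] -> [-19, 29, 13, -26] -> [-19, 29, 13, -26] -> [-19, 29, 13]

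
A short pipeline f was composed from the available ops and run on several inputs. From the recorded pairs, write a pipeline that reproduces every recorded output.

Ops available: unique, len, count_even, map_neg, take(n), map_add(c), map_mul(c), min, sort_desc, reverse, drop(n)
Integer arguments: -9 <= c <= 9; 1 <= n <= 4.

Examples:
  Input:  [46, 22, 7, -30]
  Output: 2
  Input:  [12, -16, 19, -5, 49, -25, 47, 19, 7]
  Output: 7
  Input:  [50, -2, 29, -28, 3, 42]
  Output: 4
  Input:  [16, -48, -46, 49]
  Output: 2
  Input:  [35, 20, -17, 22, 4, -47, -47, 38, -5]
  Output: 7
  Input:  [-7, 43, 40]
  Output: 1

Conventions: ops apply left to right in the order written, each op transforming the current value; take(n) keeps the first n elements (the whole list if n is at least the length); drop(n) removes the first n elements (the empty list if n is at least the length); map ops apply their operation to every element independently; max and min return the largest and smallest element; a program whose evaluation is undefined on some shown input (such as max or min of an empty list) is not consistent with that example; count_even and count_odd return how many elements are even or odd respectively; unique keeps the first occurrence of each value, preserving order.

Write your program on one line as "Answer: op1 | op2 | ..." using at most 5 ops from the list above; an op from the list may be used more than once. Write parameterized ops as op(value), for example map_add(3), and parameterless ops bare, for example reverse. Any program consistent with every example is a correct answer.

reverse | map_mul(3) | drop(2) | len

Check, running the answer program on each example:
  [46, 22, 7, -30] -> [-30, 7, 22, 46] -> [-90, 21, 66, 138] -> [66, 138] -> 2
  [12, -16, 19, -5, 49, -25, 47, 19, 7] -> [7, 19, 47, -25, 49, -5, 19, -16, 12] -> [21, 57, 141, -75, 147, -15, 57, -48, 36] -> [141, -75, 147, -15, 57, -48, 36] -> 7
  [50, -2, 29, -28, 3, 42] -> [42, 3, -28, 29, -2, 50] -> [126, 9, -84, 87, -6, 150] -> [-84, 87, -6, 150] -> 4
  [16, -48, -46, 49] -> [49, -46, -48, 16] -> [147, -138, -144, 48] -> [-144, 48] -> 2
  [35, 20, -17, 22, 4, -47, -47, 38, -5] -> [-5, 38, -47, -47, 4, 22, -17, 20, 35] -> [-15, 114, -141, -141, 12, 66, -51, 60, 105] -> [-141, -141, 12, 66, -51, 60, 105] -> 7
  [-7, 43, 40] -> [40, 43, -7] -> [120, 129, -21] -> [-21] -> 1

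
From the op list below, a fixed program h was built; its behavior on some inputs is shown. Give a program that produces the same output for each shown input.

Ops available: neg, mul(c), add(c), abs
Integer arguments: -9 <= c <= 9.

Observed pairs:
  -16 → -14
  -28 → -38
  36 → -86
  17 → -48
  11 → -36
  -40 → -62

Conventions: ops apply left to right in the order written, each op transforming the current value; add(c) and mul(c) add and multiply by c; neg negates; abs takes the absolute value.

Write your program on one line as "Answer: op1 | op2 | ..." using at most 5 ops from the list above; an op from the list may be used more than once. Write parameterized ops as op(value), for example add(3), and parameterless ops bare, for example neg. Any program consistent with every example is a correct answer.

add(8) | mul(2) | abs | neg | add(2)

Check, running the answer program on each example:
  -16 -> -8 -> -16 -> 16 -> -16 -> -14
  -28 -> -20 -> -40 -> 40 -> -40 -> -38
  36 -> 44 -> 88 -> 88 -> -88 -> -86
  17 -> 25 -> 50 -> 50 -> -50 -> -48
  11 -> 19 -> 38 -> 38 -> -38 -> -36
  -40 -> -32 -> -64 -> 64 -> -64 -> -62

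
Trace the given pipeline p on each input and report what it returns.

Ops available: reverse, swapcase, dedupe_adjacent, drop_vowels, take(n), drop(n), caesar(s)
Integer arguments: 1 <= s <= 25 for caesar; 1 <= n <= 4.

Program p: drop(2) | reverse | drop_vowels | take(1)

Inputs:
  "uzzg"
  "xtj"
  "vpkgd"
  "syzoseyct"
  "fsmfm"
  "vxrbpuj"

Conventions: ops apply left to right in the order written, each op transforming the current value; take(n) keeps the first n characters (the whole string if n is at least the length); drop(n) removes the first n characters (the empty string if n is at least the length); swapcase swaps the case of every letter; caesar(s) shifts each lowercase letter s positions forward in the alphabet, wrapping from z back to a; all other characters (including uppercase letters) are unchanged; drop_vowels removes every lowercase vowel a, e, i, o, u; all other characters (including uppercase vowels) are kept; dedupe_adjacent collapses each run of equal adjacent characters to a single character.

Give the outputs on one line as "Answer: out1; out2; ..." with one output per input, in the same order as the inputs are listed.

"g"; "j"; "d"; "t"; "m"; "j"

Execution, op by op:
  "uzzg" -> "zg" -> "gz" -> "gz" -> "g"
  "xtj" -> "j" -> "j" -> "j" -> "j"
  "vpkgd" -> "kgd" -> "dgk" -> "dgk" -> "d"
  "syzoseyct" -> "zoseyct" -> "tcyesoz" -> "tcysz" -> "t"
  "fsmfm" -> "mfm" -> "mfm" -> "mfm" -> "m"
  "vxrbpuj" -> "rbpuj" -> "jupbr" -> "jpbr" -> "j"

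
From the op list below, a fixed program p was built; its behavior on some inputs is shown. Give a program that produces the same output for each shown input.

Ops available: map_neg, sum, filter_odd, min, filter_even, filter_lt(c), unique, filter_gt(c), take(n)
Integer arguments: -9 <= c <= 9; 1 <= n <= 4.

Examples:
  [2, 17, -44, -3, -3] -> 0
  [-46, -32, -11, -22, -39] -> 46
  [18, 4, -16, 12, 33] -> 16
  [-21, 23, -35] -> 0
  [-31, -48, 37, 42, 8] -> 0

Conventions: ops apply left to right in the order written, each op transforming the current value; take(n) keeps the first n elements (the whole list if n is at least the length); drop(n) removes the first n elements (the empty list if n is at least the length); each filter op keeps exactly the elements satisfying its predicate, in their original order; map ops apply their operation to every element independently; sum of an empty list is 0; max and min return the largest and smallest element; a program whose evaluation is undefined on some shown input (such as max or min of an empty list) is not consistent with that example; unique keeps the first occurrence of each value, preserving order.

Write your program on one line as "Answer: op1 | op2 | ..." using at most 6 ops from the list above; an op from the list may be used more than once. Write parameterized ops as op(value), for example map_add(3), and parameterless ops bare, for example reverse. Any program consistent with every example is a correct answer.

filter_lt(4) | take(1) | filter_lt(2) | filter_even | map_neg | sum

Check, running the answer program on each example:
  [2, 17, -44, -3, -3] -> [2, -44, -3, -3] -> [2] -> [] -> [] -> [] -> 0
  [-46, -32, -11, -22, -39] -> [-46, -32, -11, -22, -39] -> [-46] -> [-46] -> [-46] -> [46] -> 46
  [18, 4, -16, 12, 33] -> [-16] -> [-16] -> [-16] -> [-16] -> [16] -> 16
  [-21, 23, -35] -> [-21, -35] -> [-21] -> [-21] -> [] -> [] -> 0
  [-31, -48, 37, 42, 8] -> [-31, -48] -> [-31] -> [-31] -> [] -> [] -> 0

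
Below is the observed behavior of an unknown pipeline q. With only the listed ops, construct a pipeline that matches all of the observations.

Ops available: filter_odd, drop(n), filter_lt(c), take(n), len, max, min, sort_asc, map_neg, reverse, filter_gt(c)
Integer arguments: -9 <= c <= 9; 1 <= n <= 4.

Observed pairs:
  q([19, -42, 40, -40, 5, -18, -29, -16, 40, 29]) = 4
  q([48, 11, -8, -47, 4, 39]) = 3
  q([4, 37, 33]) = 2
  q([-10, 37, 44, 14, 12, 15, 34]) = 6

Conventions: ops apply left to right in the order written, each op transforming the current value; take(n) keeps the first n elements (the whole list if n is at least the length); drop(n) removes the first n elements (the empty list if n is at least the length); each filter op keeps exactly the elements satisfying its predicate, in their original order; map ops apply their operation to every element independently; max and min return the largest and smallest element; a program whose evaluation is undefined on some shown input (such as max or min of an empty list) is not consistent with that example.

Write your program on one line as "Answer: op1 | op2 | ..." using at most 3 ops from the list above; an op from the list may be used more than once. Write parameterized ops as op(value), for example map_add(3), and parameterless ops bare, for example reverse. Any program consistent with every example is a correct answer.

filter_gt(5) | len

Check, running the answer program on each example:
  [19, -42, 40, -40, 5, -18, -29, -16, 40, 29] -> [19, 40, 40, 29] -> 4
  [48, 11, -8, -47, 4, 39] -> [48, 11, 39] -> 3
  [4, 37, 33] -> [37, 33] -> 2
  [-10, 37, 44, 14, 12, 15, 34] -> [37, 44, 14, 12, 15, 34] -> 6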